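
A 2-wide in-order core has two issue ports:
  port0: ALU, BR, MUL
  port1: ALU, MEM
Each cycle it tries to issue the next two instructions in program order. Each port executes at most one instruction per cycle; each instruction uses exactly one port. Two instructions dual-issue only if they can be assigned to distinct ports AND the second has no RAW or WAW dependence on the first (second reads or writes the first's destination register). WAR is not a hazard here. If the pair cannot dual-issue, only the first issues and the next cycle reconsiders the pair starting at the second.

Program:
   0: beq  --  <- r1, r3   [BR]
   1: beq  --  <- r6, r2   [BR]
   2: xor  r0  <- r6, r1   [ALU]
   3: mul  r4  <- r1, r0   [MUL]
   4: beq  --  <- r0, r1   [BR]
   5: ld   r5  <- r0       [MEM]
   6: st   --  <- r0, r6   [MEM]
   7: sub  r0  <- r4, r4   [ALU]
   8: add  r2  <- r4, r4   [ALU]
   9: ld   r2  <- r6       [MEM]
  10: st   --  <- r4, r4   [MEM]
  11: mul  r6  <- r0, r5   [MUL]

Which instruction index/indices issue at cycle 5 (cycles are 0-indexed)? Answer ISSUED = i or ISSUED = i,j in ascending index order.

c0: i0 beq  no-port BR/BR
c1: i1+i2 beq;xor  2-wide
c2: i3 mul  no-port MUL/BR
c3: i4+i5 beq;ld  2-wide
c4: i6+i7 st;sub  2-wide
c5: i8 add  WAW r2
c6: i9 ld  no-port MEM/MEM
c7: i10+i11 st;mul  2-wide

ISSUED = 8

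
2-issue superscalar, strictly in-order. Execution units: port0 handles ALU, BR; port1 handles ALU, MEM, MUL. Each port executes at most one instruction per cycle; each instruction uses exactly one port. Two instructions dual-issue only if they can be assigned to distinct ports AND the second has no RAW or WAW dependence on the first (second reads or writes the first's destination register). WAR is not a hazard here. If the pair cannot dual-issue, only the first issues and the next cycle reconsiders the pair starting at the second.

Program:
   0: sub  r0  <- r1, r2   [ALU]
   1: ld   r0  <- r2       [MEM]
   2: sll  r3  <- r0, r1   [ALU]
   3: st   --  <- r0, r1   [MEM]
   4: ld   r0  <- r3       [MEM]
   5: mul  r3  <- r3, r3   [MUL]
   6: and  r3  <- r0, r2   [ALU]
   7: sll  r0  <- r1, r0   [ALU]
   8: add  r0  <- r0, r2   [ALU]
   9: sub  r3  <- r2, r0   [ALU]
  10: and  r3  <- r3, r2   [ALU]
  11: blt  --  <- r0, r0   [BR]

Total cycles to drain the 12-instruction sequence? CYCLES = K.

CYCLES = 9

c0: i0 sub  WAW r0
c1: i1 ld  RAW r0
c2: i2&i3 sll/st  2-wide
c3: i4 ld  no-port MEM/MUL
c4: i5 mul  WAW r3
c5: i6&i7 and/sll  2-wide
c6: i8 add  RAW r0
c7: i9 sub  RAW+WAW r3
c8: i10&i11 and/blt  2-wide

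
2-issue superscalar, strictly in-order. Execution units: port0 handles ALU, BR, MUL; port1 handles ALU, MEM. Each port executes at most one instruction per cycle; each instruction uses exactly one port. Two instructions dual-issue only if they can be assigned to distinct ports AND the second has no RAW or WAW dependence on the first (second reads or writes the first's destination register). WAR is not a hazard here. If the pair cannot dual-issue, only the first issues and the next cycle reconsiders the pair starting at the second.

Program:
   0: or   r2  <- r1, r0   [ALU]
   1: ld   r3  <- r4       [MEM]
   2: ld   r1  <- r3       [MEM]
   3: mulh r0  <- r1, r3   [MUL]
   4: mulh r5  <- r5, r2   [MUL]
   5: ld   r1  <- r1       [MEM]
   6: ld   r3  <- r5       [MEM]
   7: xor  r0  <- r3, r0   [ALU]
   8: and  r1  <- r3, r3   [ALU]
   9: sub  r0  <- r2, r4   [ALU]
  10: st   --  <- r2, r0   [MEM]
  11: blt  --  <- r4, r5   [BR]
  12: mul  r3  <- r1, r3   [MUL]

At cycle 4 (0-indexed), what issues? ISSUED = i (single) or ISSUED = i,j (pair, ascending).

0. or;ld @i0&i1  | dual
1. ld @i2  | RAW r1
2. mulh @i3  | no-port MUL/MUL
3. mulh;ld @i4&i5  | dual
4. ld @i6  | RAW r3
5. xor;and @i7&i8  | dual
6. sub @i9  | RAW r0
7. st;blt @i10&i11  | dual
8. mul @i12  | tail

ISSUED = 6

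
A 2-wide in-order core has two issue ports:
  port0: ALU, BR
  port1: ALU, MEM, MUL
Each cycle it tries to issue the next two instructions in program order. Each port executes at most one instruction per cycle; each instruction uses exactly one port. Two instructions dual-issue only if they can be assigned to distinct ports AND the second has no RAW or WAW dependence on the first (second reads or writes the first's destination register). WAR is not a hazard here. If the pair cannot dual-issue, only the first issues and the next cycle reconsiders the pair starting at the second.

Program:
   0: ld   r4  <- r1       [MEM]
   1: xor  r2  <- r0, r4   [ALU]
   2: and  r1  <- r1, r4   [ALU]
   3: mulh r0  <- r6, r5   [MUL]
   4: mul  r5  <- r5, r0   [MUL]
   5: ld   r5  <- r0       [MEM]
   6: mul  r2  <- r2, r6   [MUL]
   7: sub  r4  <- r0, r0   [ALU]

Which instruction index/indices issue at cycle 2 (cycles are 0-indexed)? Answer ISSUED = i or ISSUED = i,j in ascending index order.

ISSUED = 3

[0] i0  ld  -- RAW r4
[1] i1+i2  xor/and  -- 2-wide
[2] i3  mulh  -- no-port MUL/MUL
[3] i4  mul  -- no-port MUL/MEM
[4] i5  ld  -- no-port MEM/MUL
[5] i6+i7  mul/sub  -- 2-wide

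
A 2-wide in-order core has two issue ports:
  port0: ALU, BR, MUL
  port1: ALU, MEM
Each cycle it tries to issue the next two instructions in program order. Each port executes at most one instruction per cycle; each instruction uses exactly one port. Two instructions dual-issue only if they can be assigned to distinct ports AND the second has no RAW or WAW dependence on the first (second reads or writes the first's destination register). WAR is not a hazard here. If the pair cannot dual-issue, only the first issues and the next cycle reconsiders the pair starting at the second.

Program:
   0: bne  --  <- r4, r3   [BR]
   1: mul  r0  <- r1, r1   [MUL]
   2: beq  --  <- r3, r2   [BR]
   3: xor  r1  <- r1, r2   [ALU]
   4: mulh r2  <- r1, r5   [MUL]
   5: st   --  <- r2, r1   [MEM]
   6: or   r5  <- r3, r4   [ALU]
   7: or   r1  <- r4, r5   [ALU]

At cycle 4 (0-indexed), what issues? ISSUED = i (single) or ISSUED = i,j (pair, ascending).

  cy0 -> i0 (bne) no-port BR/MUL
  cy1 -> i1 (mul) no-port MUL/BR
  cy2 -> i2,i3 (beq/xor) pair
  cy3 -> i4 (mulh) RAW r2
  cy4 -> i5,i6 (st/or) pair
  cy5 -> i7 (or) tail

ISSUED = 5,6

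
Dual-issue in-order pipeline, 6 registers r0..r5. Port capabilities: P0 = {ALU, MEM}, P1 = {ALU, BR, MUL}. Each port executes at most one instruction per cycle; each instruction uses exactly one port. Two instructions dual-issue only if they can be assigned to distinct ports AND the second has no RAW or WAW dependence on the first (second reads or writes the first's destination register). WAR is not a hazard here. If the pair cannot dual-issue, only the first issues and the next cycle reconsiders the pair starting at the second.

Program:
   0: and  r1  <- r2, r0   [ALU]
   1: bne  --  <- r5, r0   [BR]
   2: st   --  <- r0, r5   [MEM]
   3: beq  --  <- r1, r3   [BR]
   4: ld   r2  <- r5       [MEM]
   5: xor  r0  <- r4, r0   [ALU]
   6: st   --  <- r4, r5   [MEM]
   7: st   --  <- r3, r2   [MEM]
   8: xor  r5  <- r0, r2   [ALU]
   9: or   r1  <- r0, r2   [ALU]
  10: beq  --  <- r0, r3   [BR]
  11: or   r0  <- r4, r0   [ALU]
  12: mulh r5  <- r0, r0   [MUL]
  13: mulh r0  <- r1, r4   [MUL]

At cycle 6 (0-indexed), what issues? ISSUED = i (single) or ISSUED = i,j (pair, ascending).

ISSUED = 11

[0] i0/i1  and bne  -- dual
[1] i2/i3  st beq  -- dual
[2] i4/i5  ld xor  -- dual
[3] i6  st  -- no-port MEM/MEM
[4] i7/i8  st xor  -- dual
[5] i9/i10  or beq  -- dual
[6] i11  or  -- RAW r0
[7] i12  mulh  -- no-port MUL/MUL
[8] i13  mulh  -- tail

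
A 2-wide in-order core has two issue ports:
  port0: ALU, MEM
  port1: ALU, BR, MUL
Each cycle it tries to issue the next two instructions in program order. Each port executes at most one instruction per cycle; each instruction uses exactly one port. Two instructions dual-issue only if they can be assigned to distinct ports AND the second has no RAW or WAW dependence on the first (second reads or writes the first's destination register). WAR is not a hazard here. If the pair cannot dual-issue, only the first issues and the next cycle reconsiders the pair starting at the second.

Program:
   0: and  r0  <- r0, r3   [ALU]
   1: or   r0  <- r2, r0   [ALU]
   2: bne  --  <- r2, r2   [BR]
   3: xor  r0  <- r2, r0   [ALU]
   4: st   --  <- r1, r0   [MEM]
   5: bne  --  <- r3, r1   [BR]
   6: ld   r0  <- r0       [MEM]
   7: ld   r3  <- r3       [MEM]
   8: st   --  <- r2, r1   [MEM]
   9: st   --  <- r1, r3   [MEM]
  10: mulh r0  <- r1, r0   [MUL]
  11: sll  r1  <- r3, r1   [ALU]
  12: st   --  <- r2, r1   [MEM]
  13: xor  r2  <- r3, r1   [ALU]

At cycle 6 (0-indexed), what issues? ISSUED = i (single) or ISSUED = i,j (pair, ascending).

  cy0 -> i0 (and) RAW+WAW r0
  cy1 -> i1&i2 (or bne) dual
  cy2 -> i3 (xor) RAW r0
  cy3 -> i4&i5 (st bne) dual
  cy4 -> i6 (ld) no-port MEM/MEM
  cy5 -> i7 (ld) no-port MEM/MEM
  cy6 -> i8 (st) no-port MEM/MEM
  cy7 -> i9&i10 (st mulh) dual
  cy8 -> i11 (sll) RAW r1
  cy9 -> i12&i13 (st xor) dual

ISSUED = 8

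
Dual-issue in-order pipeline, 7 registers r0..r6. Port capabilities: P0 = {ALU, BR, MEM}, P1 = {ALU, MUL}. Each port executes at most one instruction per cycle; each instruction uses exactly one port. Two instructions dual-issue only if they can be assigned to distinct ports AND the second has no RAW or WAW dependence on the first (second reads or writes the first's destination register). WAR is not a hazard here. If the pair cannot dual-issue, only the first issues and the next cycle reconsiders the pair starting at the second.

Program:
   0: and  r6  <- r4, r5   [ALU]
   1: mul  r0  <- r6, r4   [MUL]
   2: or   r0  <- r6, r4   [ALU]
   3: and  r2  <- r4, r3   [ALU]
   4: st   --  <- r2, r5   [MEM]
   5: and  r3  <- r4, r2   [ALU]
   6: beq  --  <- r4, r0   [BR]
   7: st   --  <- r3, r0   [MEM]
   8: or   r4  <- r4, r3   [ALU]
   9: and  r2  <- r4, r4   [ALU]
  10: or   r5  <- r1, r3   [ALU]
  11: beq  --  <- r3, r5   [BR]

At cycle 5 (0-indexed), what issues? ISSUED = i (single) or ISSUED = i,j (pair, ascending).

ISSUED = 7,8

#0 head=0: and.ALU i0 RAW r6
#1 head=1: mul.MUL i1 WAW r0
#2 head=2: or.ALU and.ALU i2,i3 2-wide
#3 head=4: st.MEM and.ALU i4,i5 2-wide
#4 head=6: beq.BR i6 no-port BR/MEM
#5 head=7: st.MEM or.ALU i7,i8 2-wide
#6 head=9: and.ALU or.ALU i9,i10 2-wide
#7 head=11: beq.BR i11 tail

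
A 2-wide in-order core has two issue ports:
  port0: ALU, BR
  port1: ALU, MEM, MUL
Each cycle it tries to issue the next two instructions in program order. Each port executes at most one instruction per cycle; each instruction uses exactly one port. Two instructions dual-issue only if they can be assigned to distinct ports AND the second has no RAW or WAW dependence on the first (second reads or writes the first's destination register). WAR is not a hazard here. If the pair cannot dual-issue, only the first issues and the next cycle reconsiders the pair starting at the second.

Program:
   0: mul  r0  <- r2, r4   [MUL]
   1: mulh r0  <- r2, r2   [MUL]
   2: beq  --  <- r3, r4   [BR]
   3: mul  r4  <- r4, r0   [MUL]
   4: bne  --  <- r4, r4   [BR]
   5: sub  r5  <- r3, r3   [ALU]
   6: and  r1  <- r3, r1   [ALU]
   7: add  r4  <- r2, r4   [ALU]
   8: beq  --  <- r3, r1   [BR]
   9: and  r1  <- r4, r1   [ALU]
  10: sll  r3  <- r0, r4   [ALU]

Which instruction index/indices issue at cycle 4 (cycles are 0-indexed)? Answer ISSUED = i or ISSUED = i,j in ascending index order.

ISSUED = 6,7

0. mul @i0  | no-port MUL/MUL
1. mulh/beq @i1,i2  | pair
2. mul @i3  | RAW r4
3. bne/sub @i4,i5  | pair
4. and/add @i6,i7  | pair
5. beq/and @i8,i9  | pair
6. sll @i10  | tail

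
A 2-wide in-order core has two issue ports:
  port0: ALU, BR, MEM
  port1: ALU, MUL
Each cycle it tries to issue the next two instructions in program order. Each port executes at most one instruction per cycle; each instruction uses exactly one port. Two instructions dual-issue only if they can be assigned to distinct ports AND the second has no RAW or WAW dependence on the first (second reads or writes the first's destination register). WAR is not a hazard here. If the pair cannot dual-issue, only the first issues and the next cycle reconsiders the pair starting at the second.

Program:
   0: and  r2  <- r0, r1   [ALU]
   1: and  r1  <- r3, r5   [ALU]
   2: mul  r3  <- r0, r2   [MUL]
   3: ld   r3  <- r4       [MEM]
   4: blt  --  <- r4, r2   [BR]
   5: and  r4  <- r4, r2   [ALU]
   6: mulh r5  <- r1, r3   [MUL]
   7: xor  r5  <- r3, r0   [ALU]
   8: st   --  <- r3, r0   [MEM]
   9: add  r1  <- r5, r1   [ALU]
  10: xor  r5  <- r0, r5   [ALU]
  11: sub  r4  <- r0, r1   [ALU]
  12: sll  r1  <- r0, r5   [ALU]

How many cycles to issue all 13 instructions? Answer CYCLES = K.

CYCLES = 8

c0: i0,i1 and/and  2-wide
c1: i2 mul  WAW r3
c2: i3 ld  no-port MEM/BR
c3: i4,i5 blt/and  2-wide
c4: i6 mulh  WAW r5
c5: i7,i8 xor/st  2-wide
c6: i9,i10 add/xor  2-wide
c7: i11,i12 sub/sll  2-wide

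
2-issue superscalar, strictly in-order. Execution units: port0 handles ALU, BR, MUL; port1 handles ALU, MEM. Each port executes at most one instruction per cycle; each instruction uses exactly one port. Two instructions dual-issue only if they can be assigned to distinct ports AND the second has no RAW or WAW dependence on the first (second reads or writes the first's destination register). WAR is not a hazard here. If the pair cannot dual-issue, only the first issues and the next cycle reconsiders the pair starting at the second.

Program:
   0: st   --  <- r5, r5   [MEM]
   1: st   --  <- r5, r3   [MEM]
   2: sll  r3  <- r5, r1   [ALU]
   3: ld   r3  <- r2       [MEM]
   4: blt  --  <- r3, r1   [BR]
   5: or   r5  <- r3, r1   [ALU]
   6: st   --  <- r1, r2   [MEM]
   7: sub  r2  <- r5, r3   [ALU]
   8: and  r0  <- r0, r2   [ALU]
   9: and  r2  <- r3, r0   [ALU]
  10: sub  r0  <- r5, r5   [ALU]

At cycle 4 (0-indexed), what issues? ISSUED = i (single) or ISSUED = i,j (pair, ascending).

0. st @i0  | no-port MEM/MEM
1. st/sll @i1,i2  | 2-wide
2. ld @i3  | RAW r3
3. blt/or @i4,i5  | 2-wide
4. st/sub @i6,i7  | 2-wide
5. and @i8  | RAW r0
6. and/sub @i9,i10  | 2-wide

ISSUED = 6,7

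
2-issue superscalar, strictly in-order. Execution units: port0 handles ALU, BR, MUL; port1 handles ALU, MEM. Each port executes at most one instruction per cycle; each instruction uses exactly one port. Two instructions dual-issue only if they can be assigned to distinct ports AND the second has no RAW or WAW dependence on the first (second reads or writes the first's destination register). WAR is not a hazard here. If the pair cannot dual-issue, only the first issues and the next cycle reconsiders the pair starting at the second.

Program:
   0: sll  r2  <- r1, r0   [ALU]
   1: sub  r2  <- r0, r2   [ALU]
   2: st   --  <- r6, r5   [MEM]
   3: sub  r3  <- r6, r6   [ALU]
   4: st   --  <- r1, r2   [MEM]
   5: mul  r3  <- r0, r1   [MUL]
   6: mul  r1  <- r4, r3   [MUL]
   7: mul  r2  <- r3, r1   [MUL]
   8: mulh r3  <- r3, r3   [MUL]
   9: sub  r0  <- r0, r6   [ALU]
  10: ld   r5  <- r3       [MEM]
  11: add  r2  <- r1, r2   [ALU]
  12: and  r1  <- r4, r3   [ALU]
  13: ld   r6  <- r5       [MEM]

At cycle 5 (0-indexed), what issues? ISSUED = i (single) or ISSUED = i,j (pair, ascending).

[0] i0  sll.ALU  -- RAW+WAW r2
[1] i1&i2  sub.ALU st.MEM  -- pair
[2] i3&i4  sub.ALU st.MEM  -- pair
[3] i5  mul.MUL  -- no-port MUL/MUL
[4] i6  mul.MUL  -- no-port MUL/MUL
[5] i7  mul.MUL  -- no-port MUL/MUL
[6] i8&i9  mulh.MUL sub.ALU  -- pair
[7] i10&i11  ld.MEM add.ALU  -- pair
[8] i12&i13  and.ALU ld.MEM  -- pair

ISSUED = 7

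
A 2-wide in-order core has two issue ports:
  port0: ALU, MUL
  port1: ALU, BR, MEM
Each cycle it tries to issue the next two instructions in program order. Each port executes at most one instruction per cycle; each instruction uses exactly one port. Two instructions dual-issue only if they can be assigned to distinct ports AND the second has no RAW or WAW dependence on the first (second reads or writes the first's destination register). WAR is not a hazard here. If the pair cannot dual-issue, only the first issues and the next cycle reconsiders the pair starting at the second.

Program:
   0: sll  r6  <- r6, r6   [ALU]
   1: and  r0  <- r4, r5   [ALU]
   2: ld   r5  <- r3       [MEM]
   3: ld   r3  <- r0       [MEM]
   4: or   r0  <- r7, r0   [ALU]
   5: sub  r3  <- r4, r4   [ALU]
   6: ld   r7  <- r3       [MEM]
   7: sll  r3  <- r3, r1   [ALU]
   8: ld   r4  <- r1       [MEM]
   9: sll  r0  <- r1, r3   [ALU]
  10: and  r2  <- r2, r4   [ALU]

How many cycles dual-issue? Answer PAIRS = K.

PAIRS = 4

[0] i0+i1  sll/and  -- dual
[1] i2  ld  -- no-port MEM/MEM
[2] i3+i4  ld/or  -- dual
[3] i5  sub  -- RAW r3
[4] i6+i7  ld/sll  -- dual
[5] i8+i9  ld/sll  -- dual
[6] i10  and  -- tail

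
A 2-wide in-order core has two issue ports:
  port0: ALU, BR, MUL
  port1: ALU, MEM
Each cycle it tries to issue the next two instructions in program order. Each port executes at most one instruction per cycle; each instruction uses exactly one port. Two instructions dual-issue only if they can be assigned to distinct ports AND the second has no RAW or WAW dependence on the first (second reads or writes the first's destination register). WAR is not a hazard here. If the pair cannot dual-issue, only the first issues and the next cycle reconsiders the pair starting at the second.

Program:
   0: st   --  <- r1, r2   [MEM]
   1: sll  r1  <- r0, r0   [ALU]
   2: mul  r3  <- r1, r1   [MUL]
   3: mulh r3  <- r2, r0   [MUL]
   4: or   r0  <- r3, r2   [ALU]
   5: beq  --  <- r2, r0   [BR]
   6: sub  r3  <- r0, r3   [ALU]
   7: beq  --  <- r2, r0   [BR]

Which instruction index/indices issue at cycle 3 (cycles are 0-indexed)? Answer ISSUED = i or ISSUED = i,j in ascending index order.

[0] i0&i1  st/sll  -- pair
[1] i2  mul  -- no-port MUL/MUL
[2] i3  mulh  -- RAW r3
[3] i4  or  -- RAW r0
[4] i5&i6  beq/sub  -- pair
[5] i7  beq  -- tail

ISSUED = 4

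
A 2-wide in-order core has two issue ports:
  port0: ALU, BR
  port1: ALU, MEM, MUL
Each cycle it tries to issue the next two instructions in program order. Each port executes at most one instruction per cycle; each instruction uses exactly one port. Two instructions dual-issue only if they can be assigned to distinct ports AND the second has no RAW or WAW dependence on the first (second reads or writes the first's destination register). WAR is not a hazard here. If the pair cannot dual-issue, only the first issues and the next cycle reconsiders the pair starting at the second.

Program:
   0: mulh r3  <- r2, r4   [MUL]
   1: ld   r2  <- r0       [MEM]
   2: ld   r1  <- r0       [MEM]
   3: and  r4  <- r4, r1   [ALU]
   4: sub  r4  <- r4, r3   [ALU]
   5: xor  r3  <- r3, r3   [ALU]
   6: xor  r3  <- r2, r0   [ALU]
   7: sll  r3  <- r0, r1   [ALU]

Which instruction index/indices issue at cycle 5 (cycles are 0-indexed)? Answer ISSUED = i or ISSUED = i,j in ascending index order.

ISSUED = 6

t=0 i0:mulh.MUL ; no-port MUL/MEM
t=1 i1:ld.MEM ; no-port MEM/MEM
t=2 i2:ld.MEM ; RAW r1
t=3 i3:and.ALU ; RAW+WAW r4
t=4 i4&i5:sub.ALU+xor.ALU ; 2-wide
t=5 i6:xor.ALU ; WAW r3
t=6 i7:sll.ALU ; tail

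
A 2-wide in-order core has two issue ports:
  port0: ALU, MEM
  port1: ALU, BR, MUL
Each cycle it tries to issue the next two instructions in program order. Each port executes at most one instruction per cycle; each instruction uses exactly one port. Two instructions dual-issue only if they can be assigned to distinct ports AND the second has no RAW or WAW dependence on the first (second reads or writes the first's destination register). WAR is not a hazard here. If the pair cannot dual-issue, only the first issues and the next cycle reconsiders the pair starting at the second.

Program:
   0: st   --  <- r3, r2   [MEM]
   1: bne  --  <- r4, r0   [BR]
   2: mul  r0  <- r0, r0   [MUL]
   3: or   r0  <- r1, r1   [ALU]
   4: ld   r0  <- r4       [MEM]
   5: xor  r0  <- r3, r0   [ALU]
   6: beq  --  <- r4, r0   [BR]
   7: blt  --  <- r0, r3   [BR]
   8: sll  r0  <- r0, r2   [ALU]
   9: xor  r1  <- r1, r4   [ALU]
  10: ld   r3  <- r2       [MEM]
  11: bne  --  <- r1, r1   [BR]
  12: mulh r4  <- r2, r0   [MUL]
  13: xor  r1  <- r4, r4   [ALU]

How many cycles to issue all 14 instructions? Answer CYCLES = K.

[0] i0+i1  st.MEM+bne.BR  -- pair
[1] i2  mul.MUL  -- WAW r0
[2] i3  or.ALU  -- WAW r0
[3] i4  ld.MEM  -- RAW+WAW r0
[4] i5  xor.ALU  -- RAW r0
[5] i6  beq.BR  -- no-port BR/BR
[6] i7+i8  blt.BR+sll.ALU  -- pair
[7] i9+i10  xor.ALU+ld.MEM  -- pair
[8] i11  bne.BR  -- no-port BR/MUL
[9] i12  mulh.MUL  -- RAW r4
[10] i13  xor.ALU  -- tail

CYCLES = 11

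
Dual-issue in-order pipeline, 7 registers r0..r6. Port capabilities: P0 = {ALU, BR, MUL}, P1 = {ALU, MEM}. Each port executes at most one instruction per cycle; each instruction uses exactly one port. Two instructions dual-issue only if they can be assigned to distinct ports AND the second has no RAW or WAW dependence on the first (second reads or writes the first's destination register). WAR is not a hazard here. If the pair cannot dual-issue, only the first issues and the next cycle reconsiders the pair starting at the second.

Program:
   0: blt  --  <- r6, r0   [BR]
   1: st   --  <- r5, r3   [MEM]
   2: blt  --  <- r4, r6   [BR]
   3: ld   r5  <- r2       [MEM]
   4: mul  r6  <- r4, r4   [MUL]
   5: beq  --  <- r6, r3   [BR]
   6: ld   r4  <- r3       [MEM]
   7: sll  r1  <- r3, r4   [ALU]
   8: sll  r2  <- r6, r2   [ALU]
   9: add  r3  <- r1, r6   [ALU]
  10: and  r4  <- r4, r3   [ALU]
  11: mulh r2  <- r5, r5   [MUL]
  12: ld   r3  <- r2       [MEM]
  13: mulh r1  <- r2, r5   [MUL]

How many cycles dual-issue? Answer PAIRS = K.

c0: i0/i1 blt+st  dual
c1: i2/i3 blt+ld  dual
c2: i4 mul  no-port MUL/BR
c3: i5/i6 beq+ld  dual
c4: i7/i8 sll+sll  dual
c5: i9 add  RAW r3
c6: i10/i11 and+mulh  dual
c7: i12/i13 ld+mulh  dual

PAIRS = 6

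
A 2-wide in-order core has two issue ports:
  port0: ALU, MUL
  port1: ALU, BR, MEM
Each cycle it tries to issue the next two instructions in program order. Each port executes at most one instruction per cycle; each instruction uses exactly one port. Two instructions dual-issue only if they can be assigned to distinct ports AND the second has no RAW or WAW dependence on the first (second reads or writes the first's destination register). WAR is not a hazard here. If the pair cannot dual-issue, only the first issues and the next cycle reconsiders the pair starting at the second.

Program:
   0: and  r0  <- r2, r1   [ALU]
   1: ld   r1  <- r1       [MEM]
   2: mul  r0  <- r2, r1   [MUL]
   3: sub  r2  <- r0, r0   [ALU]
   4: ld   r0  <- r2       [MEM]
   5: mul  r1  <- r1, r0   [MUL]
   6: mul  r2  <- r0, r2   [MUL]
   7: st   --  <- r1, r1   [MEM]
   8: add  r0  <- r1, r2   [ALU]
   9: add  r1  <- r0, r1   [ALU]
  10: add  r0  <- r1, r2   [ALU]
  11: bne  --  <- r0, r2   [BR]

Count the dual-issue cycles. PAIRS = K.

t=0 i0&i1:and.ALU ld.MEM ; 2-wide
t=1 i2:mul.MUL ; RAW r0
t=2 i3:sub.ALU ; RAW r2
t=3 i4:ld.MEM ; RAW r0
t=4 i5:mul.MUL ; no-port MUL/MUL
t=5 i6&i7:mul.MUL st.MEM ; 2-wide
t=6 i8:add.ALU ; RAW r0
t=7 i9:add.ALU ; RAW r1
t=8 i10:add.ALU ; RAW r0
t=9 i11:bne.BR ; tail

PAIRS = 2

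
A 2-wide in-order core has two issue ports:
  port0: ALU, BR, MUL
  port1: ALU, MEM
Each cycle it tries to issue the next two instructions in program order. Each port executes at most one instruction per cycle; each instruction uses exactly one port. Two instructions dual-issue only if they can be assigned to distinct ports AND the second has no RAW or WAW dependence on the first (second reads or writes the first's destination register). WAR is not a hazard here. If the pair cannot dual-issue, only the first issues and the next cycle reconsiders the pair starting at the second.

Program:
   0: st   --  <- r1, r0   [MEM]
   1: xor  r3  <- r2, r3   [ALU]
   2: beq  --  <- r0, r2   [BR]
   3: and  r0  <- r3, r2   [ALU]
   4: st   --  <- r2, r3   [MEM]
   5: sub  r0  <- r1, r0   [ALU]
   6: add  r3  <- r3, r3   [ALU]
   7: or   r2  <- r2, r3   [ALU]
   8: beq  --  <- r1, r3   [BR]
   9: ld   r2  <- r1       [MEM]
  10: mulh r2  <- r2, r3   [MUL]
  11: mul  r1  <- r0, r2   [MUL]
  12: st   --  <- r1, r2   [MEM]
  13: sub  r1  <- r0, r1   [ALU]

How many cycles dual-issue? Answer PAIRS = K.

0. st.MEM/xor.ALU @i0/i1  | pair
1. beq.BR/and.ALU @i2/i3  | pair
2. st.MEM/sub.ALU @i4/i5  | pair
3. add.ALU @i6  | RAW r3
4. or.ALU/beq.BR @i7/i8  | pair
5. ld.MEM @i9  | RAW+WAW r2
6. mulh.MUL @i10  | no-port MUL/MUL
7. mul.MUL @i11  | RAW r1
8. st.MEM/sub.ALU @i12/i13  | pair

PAIRS = 5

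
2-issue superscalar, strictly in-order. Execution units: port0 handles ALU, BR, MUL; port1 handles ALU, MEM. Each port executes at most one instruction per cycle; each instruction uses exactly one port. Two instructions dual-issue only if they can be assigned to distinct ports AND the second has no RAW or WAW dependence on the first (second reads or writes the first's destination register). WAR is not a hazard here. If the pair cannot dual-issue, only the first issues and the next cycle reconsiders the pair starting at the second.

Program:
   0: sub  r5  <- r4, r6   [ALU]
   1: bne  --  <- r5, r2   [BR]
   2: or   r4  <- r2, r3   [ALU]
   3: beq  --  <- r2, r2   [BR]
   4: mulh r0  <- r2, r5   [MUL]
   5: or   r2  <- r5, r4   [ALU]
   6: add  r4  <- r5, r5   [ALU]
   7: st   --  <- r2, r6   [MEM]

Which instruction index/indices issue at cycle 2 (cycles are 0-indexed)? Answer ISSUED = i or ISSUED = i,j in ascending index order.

c0: i0 sub.ALU  RAW r5
c1: i1/i2 bne.BR/or.ALU  dual
c2: i3 beq.BR  no-port BR/MUL
c3: i4/i5 mulh.MUL/or.ALU  dual
c4: i6/i7 add.ALU/st.MEM  dual

ISSUED = 3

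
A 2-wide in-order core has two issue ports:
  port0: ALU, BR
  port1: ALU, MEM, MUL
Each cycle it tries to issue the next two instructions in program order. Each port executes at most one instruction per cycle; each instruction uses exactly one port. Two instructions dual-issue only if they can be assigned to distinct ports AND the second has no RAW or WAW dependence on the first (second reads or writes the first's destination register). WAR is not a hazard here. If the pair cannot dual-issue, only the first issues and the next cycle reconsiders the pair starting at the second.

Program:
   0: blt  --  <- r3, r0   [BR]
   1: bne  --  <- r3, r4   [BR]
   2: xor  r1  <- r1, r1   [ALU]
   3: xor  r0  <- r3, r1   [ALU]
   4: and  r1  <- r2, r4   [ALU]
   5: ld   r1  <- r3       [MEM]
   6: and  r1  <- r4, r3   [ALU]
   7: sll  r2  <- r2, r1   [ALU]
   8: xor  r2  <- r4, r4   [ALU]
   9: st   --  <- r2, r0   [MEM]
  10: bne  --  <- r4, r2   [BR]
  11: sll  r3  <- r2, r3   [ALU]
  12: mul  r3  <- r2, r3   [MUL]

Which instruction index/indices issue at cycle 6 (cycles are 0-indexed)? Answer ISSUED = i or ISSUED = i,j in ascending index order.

c0: i0 blt  no-port BR/BR
c1: i1,i2 bne;xor  dual
c2: i3,i4 xor;and  dual
c3: i5 ld  WAW r1
c4: i6 and  RAW r1
c5: i7 sll  WAW r2
c6: i8 xor  RAW r2
c7: i9,i10 st;bne  dual
c8: i11 sll  RAW+WAW r3
c9: i12 mul  tail

ISSUED = 8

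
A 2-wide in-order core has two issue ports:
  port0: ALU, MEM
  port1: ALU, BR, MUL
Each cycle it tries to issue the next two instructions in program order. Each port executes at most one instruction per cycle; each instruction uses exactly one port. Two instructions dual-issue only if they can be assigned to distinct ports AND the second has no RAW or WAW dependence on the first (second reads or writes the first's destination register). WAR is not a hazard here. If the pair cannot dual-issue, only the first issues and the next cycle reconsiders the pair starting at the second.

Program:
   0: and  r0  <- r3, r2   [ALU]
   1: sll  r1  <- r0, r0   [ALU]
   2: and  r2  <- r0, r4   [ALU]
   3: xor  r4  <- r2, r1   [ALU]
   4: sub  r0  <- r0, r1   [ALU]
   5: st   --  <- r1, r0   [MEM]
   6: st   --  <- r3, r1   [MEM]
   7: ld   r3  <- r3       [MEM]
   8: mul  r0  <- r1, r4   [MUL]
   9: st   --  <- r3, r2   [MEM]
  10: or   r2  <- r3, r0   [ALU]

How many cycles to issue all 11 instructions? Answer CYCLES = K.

CYCLES = 7

#0 head=0: and i0 RAW r0
#1 head=1: sll and i1&i2 pair
#2 head=3: xor sub i3&i4 pair
#3 head=5: st i5 no-port MEM/MEM
#4 head=6: st i6 no-port MEM/MEM
#5 head=7: ld mul i7&i8 pair
#6 head=9: st or i9&i10 pair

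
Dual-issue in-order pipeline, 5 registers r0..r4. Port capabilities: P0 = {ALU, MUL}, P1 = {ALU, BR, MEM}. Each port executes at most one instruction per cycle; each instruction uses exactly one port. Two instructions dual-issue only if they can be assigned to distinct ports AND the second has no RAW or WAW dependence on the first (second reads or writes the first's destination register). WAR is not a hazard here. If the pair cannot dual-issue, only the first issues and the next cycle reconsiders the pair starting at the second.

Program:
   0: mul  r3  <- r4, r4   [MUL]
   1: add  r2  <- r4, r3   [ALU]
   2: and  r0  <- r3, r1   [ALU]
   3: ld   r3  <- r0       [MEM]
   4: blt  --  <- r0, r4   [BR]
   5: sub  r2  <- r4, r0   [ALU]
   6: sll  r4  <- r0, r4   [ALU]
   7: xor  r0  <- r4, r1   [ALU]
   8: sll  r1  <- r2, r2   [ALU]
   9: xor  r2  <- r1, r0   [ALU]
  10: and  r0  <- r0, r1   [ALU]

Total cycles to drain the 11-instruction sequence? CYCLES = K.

CYCLES = 7

c0: i0 mul.MUL  RAW r3
c1: i1,i2 add.ALU and.ALU  pair
c2: i3 ld.MEM  no-port MEM/BR
c3: i4,i5 blt.BR sub.ALU  pair
c4: i6 sll.ALU  RAW r4
c5: i7,i8 xor.ALU sll.ALU  pair
c6: i9,i10 xor.ALU and.ALU  pair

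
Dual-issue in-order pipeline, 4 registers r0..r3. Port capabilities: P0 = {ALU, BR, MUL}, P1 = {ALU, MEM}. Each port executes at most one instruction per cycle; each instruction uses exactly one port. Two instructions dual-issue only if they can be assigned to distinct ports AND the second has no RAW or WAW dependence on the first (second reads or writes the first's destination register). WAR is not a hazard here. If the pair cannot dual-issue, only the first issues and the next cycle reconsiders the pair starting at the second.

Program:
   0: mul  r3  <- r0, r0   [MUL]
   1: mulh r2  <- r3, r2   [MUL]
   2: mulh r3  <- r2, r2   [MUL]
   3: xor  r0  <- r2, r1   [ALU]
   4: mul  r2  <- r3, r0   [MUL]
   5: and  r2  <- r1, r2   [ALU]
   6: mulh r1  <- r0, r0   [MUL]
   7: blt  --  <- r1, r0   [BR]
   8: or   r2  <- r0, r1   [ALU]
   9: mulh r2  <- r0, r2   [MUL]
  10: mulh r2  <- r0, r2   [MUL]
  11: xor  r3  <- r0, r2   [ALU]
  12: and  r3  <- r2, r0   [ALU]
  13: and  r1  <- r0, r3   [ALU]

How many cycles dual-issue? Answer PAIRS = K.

PAIRS = 3

[0] i0  mul  -- no-port MUL/MUL
[1] i1  mulh  -- no-port MUL/MUL
[2] i2/i3  mulh;xor  -- dual
[3] i4  mul  -- RAW+WAW r2
[4] i5/i6  and;mulh  -- dual
[5] i7/i8  blt;or  -- dual
[6] i9  mulh  -- no-port MUL/MUL
[7] i10  mulh  -- RAW r2
[8] i11  xor  -- WAW r3
[9] i12  and  -- RAW r3
[10] i13  and  -- tail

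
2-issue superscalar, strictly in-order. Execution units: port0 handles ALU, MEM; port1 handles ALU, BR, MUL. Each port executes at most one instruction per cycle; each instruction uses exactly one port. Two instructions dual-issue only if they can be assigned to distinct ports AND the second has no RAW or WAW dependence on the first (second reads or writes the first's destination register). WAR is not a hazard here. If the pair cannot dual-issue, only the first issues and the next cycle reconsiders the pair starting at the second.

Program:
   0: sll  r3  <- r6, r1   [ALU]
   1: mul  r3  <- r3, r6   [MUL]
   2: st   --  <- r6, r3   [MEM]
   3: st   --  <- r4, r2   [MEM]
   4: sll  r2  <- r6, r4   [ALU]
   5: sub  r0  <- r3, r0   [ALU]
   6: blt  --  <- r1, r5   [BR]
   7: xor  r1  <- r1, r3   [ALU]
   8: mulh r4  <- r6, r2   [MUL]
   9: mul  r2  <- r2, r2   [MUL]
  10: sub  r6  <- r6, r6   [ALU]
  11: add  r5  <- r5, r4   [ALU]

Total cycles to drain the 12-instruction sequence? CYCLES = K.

CYCLES = 8

#0 head=0: sll.ALU i0 RAW+WAW r3
#1 head=1: mul.MUL i1 RAW r3
#2 head=2: st.MEM i2 no-port MEM/MEM
#3 head=3: st.MEM sll.ALU i3&i4 2-wide
#4 head=5: sub.ALU blt.BR i5&i6 2-wide
#5 head=7: xor.ALU mulh.MUL i7&i8 2-wide
#6 head=9: mul.MUL sub.ALU i9&i10 2-wide
#7 head=11: add.ALU i11 tail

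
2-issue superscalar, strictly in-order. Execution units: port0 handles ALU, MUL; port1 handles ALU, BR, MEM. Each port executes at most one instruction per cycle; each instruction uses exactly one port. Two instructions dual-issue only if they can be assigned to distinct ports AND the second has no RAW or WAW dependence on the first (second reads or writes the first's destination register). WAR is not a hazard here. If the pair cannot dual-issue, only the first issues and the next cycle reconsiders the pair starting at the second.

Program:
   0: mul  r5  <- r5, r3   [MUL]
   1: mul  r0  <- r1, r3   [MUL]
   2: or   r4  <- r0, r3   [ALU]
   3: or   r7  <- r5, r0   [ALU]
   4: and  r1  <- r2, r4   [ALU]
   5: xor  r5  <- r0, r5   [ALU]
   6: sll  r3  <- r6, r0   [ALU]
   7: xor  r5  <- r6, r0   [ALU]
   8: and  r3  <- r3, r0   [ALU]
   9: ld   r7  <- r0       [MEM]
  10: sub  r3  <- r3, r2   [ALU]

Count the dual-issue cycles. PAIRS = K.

PAIRS = 4

  cy0 -> i0 (mul) no-port MUL/MUL
  cy1 -> i1 (mul) RAW r0
  cy2 -> i2/i3 (or/or) pair
  cy3 -> i4/i5 (and/xor) pair
  cy4 -> i6/i7 (sll/xor) pair
  cy5 -> i8/i9 (and/ld) pair
  cy6 -> i10 (sub) tail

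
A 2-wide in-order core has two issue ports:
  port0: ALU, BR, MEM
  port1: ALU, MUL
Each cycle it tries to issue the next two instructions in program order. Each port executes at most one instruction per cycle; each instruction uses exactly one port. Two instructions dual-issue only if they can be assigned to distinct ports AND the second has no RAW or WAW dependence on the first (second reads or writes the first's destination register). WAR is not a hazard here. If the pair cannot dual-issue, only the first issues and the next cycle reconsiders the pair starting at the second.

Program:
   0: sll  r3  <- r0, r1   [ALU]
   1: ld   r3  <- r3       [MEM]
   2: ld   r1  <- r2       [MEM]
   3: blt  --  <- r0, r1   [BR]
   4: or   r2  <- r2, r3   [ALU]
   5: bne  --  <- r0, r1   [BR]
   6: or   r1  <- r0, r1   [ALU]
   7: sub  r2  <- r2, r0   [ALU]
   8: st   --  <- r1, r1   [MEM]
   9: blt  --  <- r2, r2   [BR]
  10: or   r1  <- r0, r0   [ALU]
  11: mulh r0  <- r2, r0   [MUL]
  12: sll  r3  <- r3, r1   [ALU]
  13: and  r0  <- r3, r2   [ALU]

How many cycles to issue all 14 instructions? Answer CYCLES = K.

CYCLES = 9

#0 head=0: sll i0 RAW+WAW r3
#1 head=1: ld i1 no-port MEM/MEM
#2 head=2: ld i2 no-port MEM/BR
#3 head=3: blt or i3/i4 2-wide
#4 head=5: bne or i5/i6 2-wide
#5 head=7: sub st i7/i8 2-wide
#6 head=9: blt or i9/i10 2-wide
#7 head=11: mulh sll i11/i12 2-wide
#8 head=13: and i13 tail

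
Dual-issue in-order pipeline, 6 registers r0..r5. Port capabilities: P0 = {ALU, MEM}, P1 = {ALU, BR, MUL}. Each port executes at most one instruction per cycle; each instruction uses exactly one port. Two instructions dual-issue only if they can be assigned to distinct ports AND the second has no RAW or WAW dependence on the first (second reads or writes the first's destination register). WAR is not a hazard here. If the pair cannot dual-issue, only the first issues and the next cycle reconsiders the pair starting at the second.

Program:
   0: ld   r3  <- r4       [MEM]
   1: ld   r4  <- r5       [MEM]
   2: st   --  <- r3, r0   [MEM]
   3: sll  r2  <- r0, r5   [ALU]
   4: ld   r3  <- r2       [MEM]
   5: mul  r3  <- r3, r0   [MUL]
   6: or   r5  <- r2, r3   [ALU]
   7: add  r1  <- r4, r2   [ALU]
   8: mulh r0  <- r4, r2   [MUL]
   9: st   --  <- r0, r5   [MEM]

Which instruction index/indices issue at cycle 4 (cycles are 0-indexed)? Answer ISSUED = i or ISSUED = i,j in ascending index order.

  cy0 -> i0 (ld.MEM) no-port MEM/MEM
  cy1 -> i1 (ld.MEM) no-port MEM/MEM
  cy2 -> i2&i3 (st.MEM;sll.ALU) pair
  cy3 -> i4 (ld.MEM) RAW+WAW r3
  cy4 -> i5 (mul.MUL) RAW r3
  cy5 -> i6&i7 (or.ALU;add.ALU) pair
  cy6 -> i8 (mulh.MUL) RAW r0
  cy7 -> i9 (st.MEM) tail

ISSUED = 5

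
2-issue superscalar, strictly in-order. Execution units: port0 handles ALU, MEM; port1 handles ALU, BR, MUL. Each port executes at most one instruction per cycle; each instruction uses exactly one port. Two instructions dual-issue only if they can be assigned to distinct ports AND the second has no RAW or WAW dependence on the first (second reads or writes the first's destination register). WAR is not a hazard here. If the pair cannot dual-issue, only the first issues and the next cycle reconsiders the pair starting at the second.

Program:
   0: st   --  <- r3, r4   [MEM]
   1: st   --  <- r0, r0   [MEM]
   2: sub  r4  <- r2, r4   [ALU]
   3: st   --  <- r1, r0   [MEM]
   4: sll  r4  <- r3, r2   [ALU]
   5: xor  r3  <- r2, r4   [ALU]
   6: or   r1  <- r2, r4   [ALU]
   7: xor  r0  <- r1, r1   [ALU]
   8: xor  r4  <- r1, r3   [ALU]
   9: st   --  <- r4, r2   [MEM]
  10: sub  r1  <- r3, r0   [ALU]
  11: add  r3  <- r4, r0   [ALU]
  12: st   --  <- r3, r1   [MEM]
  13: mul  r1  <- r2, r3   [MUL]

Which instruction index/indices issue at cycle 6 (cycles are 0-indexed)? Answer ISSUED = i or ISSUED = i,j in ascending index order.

c0: i0 st.MEM  no-port MEM/MEM
c1: i1/i2 st.MEM/sub.ALU  dual
c2: i3/i4 st.MEM/sll.ALU  dual
c3: i5/i6 xor.ALU/or.ALU  dual
c4: i7/i8 xor.ALU/xor.ALU  dual
c5: i9/i10 st.MEM/sub.ALU  dual
c6: i11 add.ALU  RAW r3
c7: i12/i13 st.MEM/mul.MUL  dual

ISSUED = 11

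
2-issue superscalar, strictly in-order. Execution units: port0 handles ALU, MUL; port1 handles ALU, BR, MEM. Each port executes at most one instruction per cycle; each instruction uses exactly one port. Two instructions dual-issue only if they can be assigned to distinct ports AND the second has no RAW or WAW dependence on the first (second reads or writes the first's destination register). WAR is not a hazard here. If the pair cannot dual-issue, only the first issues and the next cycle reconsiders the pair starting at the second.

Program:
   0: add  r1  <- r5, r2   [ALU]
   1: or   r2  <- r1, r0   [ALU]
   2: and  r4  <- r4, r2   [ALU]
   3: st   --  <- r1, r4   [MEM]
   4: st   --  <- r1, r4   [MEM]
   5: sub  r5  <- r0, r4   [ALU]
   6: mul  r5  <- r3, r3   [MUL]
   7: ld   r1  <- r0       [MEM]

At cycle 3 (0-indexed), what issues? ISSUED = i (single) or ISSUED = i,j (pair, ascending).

ISSUED = 3

0. add @i0  | RAW r1
1. or @i1  | RAW r2
2. and @i2  | RAW r4
3. st @i3  | no-port MEM/MEM
4. st;sub @i4+i5  | dual
5. mul;ld @i6+i7  | dual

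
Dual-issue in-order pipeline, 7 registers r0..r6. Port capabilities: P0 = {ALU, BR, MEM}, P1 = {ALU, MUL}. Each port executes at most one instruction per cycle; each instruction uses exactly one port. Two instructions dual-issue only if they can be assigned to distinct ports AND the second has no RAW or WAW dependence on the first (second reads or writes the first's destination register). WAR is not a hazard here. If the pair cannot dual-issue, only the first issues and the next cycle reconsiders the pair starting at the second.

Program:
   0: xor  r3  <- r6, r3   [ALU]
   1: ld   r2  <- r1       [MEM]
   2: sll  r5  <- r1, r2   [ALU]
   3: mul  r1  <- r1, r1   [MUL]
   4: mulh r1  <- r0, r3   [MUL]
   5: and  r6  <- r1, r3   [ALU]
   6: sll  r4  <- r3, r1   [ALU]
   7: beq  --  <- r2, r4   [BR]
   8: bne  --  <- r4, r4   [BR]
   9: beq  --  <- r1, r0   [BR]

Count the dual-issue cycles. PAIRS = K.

c0: i0,i1 xor.ALU ld.MEM  dual
c1: i2,i3 sll.ALU mul.MUL  dual
c2: i4 mulh.MUL  RAW r1
c3: i5,i6 and.ALU sll.ALU  dual
c4: i7 beq.BR  no-port BR/BR
c5: i8 bne.BR  no-port BR/BR
c6: i9 beq.BR  tail

PAIRS = 3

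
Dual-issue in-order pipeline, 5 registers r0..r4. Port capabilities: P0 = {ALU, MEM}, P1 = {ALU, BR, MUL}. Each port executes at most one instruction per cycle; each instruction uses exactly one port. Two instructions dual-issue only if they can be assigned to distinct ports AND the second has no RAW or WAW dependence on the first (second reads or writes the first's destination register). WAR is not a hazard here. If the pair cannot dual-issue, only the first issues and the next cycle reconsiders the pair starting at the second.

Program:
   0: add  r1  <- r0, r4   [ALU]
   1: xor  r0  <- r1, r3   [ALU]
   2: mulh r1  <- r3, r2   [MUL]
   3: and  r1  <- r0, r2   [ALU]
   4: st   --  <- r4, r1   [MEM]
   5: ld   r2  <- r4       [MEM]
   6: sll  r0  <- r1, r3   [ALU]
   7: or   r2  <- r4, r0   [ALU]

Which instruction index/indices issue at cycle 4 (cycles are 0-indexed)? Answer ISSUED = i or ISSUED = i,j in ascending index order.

ISSUED = 5,6

t=0 i0:add ; RAW r1
t=1 i1/i2:xor;mulh ; pair
t=2 i3:and ; RAW r1
t=3 i4:st ; no-port MEM/MEM
t=4 i5/i6:ld;sll ; pair
t=5 i7:or ; tail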